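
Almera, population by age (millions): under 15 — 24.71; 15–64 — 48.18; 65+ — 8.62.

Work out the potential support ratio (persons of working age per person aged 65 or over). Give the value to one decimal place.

Potential support ratio: 5.6

Potential support ratio = 48.18 / 8.62 = 5.6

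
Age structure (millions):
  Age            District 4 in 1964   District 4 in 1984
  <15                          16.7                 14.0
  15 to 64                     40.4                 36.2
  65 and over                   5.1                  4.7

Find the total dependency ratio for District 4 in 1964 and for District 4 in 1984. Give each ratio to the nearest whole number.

District 4 in 1964: (16.7 + 5.1) / 40.4 × 100 = 21.8 / 40.4 × 100 = 54
District 4 in 1984: (14.0 + 4.7) / 36.2 × 100 = 18.7 / 36.2 × 100 = 52

District 4 in 1964: 54
District 4 in 1984: 52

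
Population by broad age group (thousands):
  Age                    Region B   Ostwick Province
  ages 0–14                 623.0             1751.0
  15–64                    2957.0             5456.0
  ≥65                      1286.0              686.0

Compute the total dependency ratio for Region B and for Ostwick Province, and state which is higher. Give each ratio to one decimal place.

Region B: (623.0 + 1286.0) / 2957.0 × 100 = 1909.0 / 2957.0 × 100 = 64.6
Ostwick Province: (1751.0 + 686.0) / 5456.0 × 100 = 2437.0 / 5456.0 × 100 = 44.7

Region B: 64.6
Ostwick Province: 44.7
Higher: Region B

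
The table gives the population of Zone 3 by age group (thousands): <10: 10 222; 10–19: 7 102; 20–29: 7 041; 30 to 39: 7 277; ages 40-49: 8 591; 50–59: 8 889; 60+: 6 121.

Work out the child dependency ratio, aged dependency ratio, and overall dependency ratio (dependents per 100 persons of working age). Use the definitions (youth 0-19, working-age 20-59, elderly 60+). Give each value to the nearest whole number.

0–19: 10 222 + 7 102 = 17 324
20–59: 7 041 + 7 277 + 8 591 + 8 889 = 31 798
60+: 6 121
Youth dependency ratio = 17 324 / 31 798 × 100 = 54
Old-age dependency ratio = 6 121 / 31 798 × 100 = 19
Total dependency ratio = (17 324 + 6 121) / 31 798 × 100 = 23 445 / 31 798 × 100 = 74

Youth dependency ratio: 54
Old-age dependency ratio: 19
Total dependency ratio: 74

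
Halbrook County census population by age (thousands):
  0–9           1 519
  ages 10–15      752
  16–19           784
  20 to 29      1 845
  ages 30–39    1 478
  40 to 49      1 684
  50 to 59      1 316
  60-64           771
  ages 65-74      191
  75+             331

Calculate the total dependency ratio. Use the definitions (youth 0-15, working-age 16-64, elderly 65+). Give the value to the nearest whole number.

Total dependency ratio: 35

0–15: 1 519 + 752 = 2 271
16–64: 784 + 1 845 + 1 478 + 1 684 + 1 316 + 771 = 7 878
65+: 191 + 331 = 522
Total dependency ratio = (2 271 + 522) / 7 878 × 100 = 2 793 / 7 878 × 100 = 35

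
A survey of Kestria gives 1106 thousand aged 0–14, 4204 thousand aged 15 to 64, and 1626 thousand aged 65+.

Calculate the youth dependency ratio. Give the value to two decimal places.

Youth dependency ratio: 26.31

Youth dependency ratio = 1106 / 4204 × 100 = 26.31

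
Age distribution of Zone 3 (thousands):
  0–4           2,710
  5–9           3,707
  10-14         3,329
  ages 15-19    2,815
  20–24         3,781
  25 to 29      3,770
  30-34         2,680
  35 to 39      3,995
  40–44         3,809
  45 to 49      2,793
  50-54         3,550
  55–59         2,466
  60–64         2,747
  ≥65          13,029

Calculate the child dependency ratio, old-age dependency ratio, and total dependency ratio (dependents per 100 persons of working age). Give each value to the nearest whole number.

Youth dependency ratio: 30
Old-age dependency ratio: 40
Total dependency ratio: 70

0–14: 2,710 + 3,707 + 3,329 = 9,746
15–64: 2,815 + 3,781 + 3,770 + 2,680 + 3,995 + 3,809 + 2,793 + 3,550 + 2,466 + 2,747 = 32,406
65+: 13,029
Youth dependency ratio = 9,746 / 32,406 × 100 = 30
Old-age dependency ratio = 13,029 / 32,406 × 100 = 40
Total dependency ratio = (9,746 + 13,029) / 32,406 × 100 = 22,775 / 32,406 × 100 = 70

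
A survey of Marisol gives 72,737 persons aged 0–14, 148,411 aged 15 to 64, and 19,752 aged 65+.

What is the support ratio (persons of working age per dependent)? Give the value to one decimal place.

Support ratio: 1.6

Support ratio = 148,411 / (72,737 + 19,752) = 148,411 / 92,489 = 1.6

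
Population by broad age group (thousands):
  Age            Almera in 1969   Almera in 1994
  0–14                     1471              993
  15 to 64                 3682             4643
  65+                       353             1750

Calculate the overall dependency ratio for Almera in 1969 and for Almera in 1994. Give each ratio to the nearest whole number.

Almera in 1969: (1471 + 353) / 3682 × 100 = 1824 / 3682 × 100 = 50
Almera in 1994: (993 + 1750) / 4643 × 100 = 2743 / 4643 × 100 = 59

Almera in 1969: 50
Almera in 1994: 59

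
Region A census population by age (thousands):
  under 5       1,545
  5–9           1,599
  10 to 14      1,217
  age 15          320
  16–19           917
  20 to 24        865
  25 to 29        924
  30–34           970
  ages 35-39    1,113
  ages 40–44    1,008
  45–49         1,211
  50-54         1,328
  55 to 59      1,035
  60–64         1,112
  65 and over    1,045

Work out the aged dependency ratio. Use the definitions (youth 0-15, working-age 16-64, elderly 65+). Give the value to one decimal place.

0–15: 1,545 + 1,599 + 1,217 + 320 = 4,681
16–64: 917 + 865 + 924 + 970 + 1,113 + 1,008 + 1,211 + 1,328 + 1,035 + 1,112 = 10,483
65+: 1,045
Old-age dependency ratio = 1,045 / 10,483 × 100 = 10.0

Old-age dependency ratio: 10.0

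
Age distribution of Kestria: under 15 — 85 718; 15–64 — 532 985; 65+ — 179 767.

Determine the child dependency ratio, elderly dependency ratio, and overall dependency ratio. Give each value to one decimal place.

Youth dependency ratio = 85 718 / 532 985 × 100 = 16.1
Old-age dependency ratio = 179 767 / 532 985 × 100 = 33.7
Total dependency ratio = (85 718 + 179 767) / 532 985 × 100 = 265 485 / 532 985 × 100 = 49.8

Youth dependency ratio: 16.1
Old-age dependency ratio: 33.7
Total dependency ratio: 49.8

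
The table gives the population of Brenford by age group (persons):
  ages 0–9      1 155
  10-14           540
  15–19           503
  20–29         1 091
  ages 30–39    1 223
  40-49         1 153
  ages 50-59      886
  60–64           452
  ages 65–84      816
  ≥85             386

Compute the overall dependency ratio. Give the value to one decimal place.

0–14: 1 155 + 540 = 1 695
15–64: 503 + 1 091 + 1 223 + 1 153 + 886 + 452 = 5 308
65+: 816 + 386 = 1 202
Total dependency ratio = (1 695 + 1 202) / 5 308 × 100 = 2 897 / 5 308 × 100 = 54.6

Total dependency ratio: 54.6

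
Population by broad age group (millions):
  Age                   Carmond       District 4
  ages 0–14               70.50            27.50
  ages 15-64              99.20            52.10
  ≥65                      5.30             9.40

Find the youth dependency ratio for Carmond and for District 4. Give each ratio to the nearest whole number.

Carmond: 71
District 4: 53

Carmond: 70.50 / 99.20 × 100 = 71
District 4: 27.50 / 52.10 × 100 = 53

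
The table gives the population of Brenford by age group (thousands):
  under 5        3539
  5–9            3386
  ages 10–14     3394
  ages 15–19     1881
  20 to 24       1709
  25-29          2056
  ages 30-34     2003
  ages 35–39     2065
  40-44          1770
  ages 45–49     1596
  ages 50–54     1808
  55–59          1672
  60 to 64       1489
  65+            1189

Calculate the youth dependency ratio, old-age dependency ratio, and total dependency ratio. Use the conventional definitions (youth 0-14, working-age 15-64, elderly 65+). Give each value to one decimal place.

0–14: 3539 + 3386 + 3394 = 10319
15–64: 1881 + 1709 + 2056 + 2003 + 2065 + 1770 + 1596 + 1808 + 1672 + 1489 = 18049
65+: 1189
Youth dependency ratio = 10319 / 18049 × 100 = 57.2
Old-age dependency ratio = 1189 / 18049 × 100 = 6.6
Total dependency ratio = (10319 + 1189) / 18049 × 100 = 11508 / 18049 × 100 = 63.8

Youth dependency ratio: 57.2
Old-age dependency ratio: 6.6
Total dependency ratio: 63.8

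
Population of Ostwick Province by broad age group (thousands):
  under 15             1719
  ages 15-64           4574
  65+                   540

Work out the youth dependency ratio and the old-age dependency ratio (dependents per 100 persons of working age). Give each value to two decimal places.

Youth dependency ratio = 1719 / 4574 × 100 = 37.58
Old-age dependency ratio = 540 / 4574 × 100 = 11.81

Youth dependency ratio: 37.58
Old-age dependency ratio: 11.81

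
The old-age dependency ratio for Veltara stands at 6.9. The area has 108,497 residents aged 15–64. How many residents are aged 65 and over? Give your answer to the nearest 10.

Aged 65 and over: 7,490

Old-age dependency ratio = elderly / working-age × 100
6.9 = E / 108,497 × 100
⇒ 7,490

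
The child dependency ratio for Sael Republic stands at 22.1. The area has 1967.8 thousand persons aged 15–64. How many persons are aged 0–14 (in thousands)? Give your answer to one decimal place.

Youth dependency ratio = youth / working-age × 100
22.1 = Y / 1967.8 × 100
⇒ 434.9

Aged 0–14: 434.9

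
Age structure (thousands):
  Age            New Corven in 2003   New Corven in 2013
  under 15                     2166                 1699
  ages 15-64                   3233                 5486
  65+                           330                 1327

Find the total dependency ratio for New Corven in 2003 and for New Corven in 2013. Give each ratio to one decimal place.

New Corven in 2003: 77.2
New Corven in 2013: 55.2

New Corven in 2003: (2166 + 330) / 3233 × 100 = 2496 / 3233 × 100 = 77.2
New Corven in 2013: (1699 + 1327) / 5486 × 100 = 3026 / 5486 × 100 = 55.2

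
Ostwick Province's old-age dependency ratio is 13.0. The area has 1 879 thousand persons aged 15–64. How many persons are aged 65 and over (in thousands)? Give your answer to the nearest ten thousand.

Old-age dependency ratio = elderly / working-age × 100
13.0 = E / 1 879 × 100
⇒ 240

Aged 65 and over: 240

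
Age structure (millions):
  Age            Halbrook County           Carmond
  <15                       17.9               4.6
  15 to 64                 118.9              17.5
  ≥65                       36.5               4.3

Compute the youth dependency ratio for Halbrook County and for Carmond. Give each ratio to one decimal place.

Halbrook County: 17.9 / 118.9 × 100 = 15.1
Carmond: 4.6 / 17.5 × 100 = 26.3

Halbrook County: 15.1
Carmond: 26.3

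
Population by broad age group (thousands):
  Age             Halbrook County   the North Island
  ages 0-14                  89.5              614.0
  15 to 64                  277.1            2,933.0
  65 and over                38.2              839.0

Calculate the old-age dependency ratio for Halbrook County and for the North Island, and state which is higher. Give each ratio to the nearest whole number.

Halbrook County: 38.2 / 277.1 × 100 = 14
the North Island: 839.0 / 2,933.0 × 100 = 29

Halbrook County: 14
the North Island: 29
Higher: the North Island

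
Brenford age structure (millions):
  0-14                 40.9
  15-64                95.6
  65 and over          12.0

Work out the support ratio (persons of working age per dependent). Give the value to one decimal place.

Support ratio = 95.6 / (40.9 + 12.0) = 95.6 / 52.9 = 1.8

Support ratio: 1.8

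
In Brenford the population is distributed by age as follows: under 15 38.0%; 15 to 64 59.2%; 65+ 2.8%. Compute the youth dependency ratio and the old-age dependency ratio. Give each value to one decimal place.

Youth dependency ratio = 38.0 / 59.2 × 100 = 64.2
Old-age dependency ratio = 2.8 / 59.2 × 100 = 4.7

Youth dependency ratio: 64.2
Old-age dependency ratio: 4.7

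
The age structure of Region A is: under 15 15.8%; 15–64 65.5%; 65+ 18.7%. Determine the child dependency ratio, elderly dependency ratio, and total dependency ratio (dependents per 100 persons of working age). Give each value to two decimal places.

Youth dependency ratio = 15.8 / 65.5 × 100 = 24.12
Old-age dependency ratio = 18.7 / 65.5 × 100 = 28.55
Total dependency ratio = (15.8 + 18.7) / 65.5 × 100 = 34.5 / 65.5 × 100 = 52.67

Youth dependency ratio: 24.12
Old-age dependency ratio: 28.55
Total dependency ratio: 52.67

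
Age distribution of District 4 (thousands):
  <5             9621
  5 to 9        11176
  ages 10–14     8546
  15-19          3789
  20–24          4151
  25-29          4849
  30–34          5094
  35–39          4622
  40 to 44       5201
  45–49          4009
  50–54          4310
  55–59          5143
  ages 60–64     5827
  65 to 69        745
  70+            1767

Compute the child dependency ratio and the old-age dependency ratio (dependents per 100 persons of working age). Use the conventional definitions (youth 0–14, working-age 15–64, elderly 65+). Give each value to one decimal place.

Youth dependency ratio: 62.4
Old-age dependency ratio: 5.3

0–14: 9621 + 11176 + 8546 = 29343
15–64: 3789 + 4151 + 4849 + 5094 + 4622 + 5201 + 4009 + 4310 + 5143 + 5827 = 46995
65+: 745 + 1767 = 2512
Youth dependency ratio = 29343 / 46995 × 100 = 62.4
Old-age dependency ratio = 2512 / 46995 × 100 = 5.3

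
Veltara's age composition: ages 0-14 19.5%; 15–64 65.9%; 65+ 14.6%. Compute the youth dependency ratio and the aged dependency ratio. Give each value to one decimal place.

Youth dependency ratio: 29.6
Old-age dependency ratio: 22.2

Youth dependency ratio = 19.5 / 65.9 × 100 = 29.6
Old-age dependency ratio = 14.6 / 65.9 × 100 = 22.2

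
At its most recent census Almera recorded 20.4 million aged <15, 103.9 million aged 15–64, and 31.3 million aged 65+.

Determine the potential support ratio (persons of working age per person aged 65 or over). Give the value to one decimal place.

Potential support ratio: 3.3

Potential support ratio = 103.9 / 31.3 = 3.3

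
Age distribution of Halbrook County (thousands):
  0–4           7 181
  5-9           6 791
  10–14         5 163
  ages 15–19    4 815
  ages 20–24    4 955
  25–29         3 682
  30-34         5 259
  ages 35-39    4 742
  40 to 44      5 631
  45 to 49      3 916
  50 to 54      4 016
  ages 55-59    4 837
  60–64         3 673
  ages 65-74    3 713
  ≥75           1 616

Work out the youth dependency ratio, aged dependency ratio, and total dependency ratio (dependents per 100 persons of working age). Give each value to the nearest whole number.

0–14: 7 181 + 6 791 + 5 163 = 19 135
15–64: 4 815 + 4 955 + 3 682 + 5 259 + 4 742 + 5 631 + 3 916 + 4 016 + 4 837 + 3 673 = 45 526
65+: 3 713 + 1 616 = 5 329
Youth dependency ratio = 19 135 / 45 526 × 100 = 42
Old-age dependency ratio = 5 329 / 45 526 × 100 = 12
Total dependency ratio = (19 135 + 5 329) / 45 526 × 100 = 24 464 / 45 526 × 100 = 54

Youth dependency ratio: 42
Old-age dependency ratio: 12
Total dependency ratio: 54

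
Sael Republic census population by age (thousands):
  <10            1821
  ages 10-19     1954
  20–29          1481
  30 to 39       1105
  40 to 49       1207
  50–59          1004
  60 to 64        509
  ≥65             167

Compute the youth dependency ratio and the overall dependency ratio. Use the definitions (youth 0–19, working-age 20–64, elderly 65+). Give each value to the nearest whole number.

Youth dependency ratio: 71
Total dependency ratio: 74

0–19: 1821 + 1954 = 3775
20–64: 1481 + 1105 + 1207 + 1004 + 509 = 5306
65+: 167
Youth dependency ratio = 3775 / 5306 × 100 = 71
Total dependency ratio = (3775 + 167) / 5306 × 100 = 3942 / 5306 × 100 = 74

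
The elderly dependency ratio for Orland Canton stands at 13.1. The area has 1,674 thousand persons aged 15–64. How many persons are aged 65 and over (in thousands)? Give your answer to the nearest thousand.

Old-age dependency ratio = elderly / working-age × 100
13.1 = E / 1,674 × 100
⇒ 219

Aged 65 and over: 219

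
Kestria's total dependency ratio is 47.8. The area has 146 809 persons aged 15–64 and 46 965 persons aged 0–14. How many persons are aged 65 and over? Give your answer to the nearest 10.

Aged 65 and over: 23 210

Total dependency ratio = (youth + elderly) / working-age × 100
47.8 = (46 965 + E) / 146 809 × 100
⇒ 23 210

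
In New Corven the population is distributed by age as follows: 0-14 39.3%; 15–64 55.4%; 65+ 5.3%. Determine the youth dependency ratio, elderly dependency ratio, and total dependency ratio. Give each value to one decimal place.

Youth dependency ratio: 70.9
Old-age dependency ratio: 9.6
Total dependency ratio: 80.5

Youth dependency ratio = 39.3 / 55.4 × 100 = 70.9
Old-age dependency ratio = 5.3 / 55.4 × 100 = 9.6
Total dependency ratio = (39.3 + 5.3) / 55.4 × 100 = 44.6 / 55.4 × 100 = 80.5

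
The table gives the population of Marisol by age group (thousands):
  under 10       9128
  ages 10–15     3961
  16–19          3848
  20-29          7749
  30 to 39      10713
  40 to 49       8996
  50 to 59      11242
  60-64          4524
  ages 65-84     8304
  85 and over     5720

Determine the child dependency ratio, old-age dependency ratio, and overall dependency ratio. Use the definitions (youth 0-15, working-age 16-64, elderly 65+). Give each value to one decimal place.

Youth dependency ratio: 27.8
Old-age dependency ratio: 29.8
Total dependency ratio: 57.6

0–15: 9128 + 3961 = 13089
16–64: 3848 + 7749 + 10713 + 8996 + 11242 + 4524 = 47072
65+: 8304 + 5720 = 14024
Youth dependency ratio = 13089 / 47072 × 100 = 27.8
Old-age dependency ratio = 14024 / 47072 × 100 = 29.8
Total dependency ratio = (13089 + 14024) / 47072 × 100 = 27113 / 47072 × 100 = 57.6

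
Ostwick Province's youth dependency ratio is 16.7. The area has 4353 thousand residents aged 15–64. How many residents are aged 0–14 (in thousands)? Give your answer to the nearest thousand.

Youth dependency ratio = youth / working-age × 100
16.7 = Y / 4353 × 100
⇒ 727

Aged 0–14: 727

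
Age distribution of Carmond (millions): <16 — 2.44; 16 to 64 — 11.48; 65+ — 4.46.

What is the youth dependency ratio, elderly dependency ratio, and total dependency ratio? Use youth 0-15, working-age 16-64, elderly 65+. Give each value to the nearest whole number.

Youth dependency ratio = 2.44 / 11.48 × 100 = 21
Old-age dependency ratio = 4.46 / 11.48 × 100 = 39
Total dependency ratio = (2.44 + 4.46) / 11.48 × 100 = 6.90 / 11.48 × 100 = 60

Youth dependency ratio: 21
Old-age dependency ratio: 39
Total dependency ratio: 60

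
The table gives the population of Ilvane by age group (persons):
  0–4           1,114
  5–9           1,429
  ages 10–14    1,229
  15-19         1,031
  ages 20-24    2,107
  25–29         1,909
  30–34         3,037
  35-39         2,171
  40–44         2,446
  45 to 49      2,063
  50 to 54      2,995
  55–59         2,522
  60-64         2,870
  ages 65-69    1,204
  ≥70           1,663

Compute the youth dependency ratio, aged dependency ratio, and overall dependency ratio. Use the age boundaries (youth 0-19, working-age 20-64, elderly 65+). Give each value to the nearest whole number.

0–19: 1,114 + 1,429 + 1,229 + 1,031 = 4,803
20–64: 2,107 + 1,909 + 3,037 + 2,171 + 2,446 + 2,063 + 2,995 + 2,522 + 2,870 = 22,120
65+: 1,204 + 1,663 = 2,867
Youth dependency ratio = 4,803 / 22,120 × 100 = 22
Old-age dependency ratio = 2,867 / 22,120 × 100 = 13
Total dependency ratio = (4,803 + 2,867) / 22,120 × 100 = 7,670 / 22,120 × 100 = 35

Youth dependency ratio: 22
Old-age dependency ratio: 13
Total dependency ratio: 35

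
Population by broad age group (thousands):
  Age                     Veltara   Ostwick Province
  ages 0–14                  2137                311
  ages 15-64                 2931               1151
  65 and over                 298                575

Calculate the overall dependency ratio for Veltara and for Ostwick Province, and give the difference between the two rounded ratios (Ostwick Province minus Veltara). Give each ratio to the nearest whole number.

Veltara: 83
Ostwick Province: 77
Difference: -6

Veltara: (2137 + 298) / 2931 × 100 = 2435 / 2931 × 100 = 83
Ostwick Province: (311 + 575) / 1151 × 100 = 886 / 1151 × 100 = 77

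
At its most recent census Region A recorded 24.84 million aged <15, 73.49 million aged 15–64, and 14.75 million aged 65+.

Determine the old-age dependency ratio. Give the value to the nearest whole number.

Old-age dependency ratio = 14.75 / 73.49 × 100 = 20

Old-age dependency ratio: 20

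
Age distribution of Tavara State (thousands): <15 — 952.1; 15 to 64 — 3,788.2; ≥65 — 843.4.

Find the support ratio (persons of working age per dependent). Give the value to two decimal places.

Support ratio: 2.11

Support ratio = 3,788.2 / (952.1 + 843.4) = 3,788.2 / 1,795.5 = 2.11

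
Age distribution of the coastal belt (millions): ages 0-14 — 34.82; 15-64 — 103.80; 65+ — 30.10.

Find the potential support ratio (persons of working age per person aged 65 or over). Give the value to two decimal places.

Potential support ratio: 3.45

Potential support ratio = 103.80 / 30.10 = 3.45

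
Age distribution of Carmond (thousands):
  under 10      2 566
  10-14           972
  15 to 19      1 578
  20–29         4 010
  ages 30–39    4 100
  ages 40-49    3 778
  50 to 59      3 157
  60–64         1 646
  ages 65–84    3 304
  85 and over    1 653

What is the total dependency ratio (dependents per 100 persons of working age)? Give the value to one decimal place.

Total dependency ratio: 46.5

0–14: 2 566 + 972 = 3 538
15–64: 1 578 + 4 010 + 4 100 + 3 778 + 3 157 + 1 646 = 18 269
65+: 3 304 + 1 653 = 4 957
Total dependency ratio = (3 538 + 4 957) / 18 269 × 100 = 8 495 / 18 269 × 100 = 46.5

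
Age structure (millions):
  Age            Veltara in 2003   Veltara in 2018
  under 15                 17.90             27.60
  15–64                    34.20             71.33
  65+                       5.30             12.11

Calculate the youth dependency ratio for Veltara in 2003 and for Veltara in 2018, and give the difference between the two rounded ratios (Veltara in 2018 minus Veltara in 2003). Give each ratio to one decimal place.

Veltara in 2003: 52.3
Veltara in 2018: 38.7
Difference: -13.6

Veltara in 2003: 17.90 / 34.20 × 100 = 52.3
Veltara in 2018: 27.60 / 71.33 × 100 = 38.7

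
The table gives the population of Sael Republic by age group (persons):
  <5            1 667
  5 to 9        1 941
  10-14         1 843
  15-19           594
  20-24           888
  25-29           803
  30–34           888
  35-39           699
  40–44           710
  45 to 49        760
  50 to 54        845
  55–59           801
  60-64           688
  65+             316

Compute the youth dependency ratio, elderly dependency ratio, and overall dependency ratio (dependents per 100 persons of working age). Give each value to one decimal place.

0–14: 1 667 + 1 941 + 1 843 = 5 451
15–64: 594 + 888 + 803 + 888 + 699 + 710 + 760 + 845 + 801 + 688 = 7 676
65+: 316
Youth dependency ratio = 5 451 / 7 676 × 100 = 71.0
Old-age dependency ratio = 316 / 7 676 × 100 = 4.1
Total dependency ratio = (5 451 + 316) / 7 676 × 100 = 5 767 / 7 676 × 100 = 75.1

Youth dependency ratio: 71.0
Old-age dependency ratio: 4.1
Total dependency ratio: 75.1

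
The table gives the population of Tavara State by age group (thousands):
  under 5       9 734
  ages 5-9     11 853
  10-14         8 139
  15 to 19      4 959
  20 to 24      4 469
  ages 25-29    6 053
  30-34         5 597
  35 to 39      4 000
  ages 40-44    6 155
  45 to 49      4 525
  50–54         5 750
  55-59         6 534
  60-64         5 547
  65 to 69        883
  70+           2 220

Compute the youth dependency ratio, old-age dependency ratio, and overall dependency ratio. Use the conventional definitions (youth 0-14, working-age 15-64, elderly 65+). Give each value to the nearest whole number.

Youth dependency ratio: 55
Old-age dependency ratio: 6
Total dependency ratio: 61

0–14: 9 734 + 11 853 + 8 139 = 29 726
15–64: 4 959 + 4 469 + 6 053 + 5 597 + 4 000 + 6 155 + 4 525 + 5 750 + 6 534 + 5 547 = 53 589
65+: 883 + 2 220 = 3 103
Youth dependency ratio = 29 726 / 53 589 × 100 = 55
Old-age dependency ratio = 3 103 / 53 589 × 100 = 6
Total dependency ratio = (29 726 + 3 103) / 53 589 × 100 = 32 829 / 53 589 × 100 = 61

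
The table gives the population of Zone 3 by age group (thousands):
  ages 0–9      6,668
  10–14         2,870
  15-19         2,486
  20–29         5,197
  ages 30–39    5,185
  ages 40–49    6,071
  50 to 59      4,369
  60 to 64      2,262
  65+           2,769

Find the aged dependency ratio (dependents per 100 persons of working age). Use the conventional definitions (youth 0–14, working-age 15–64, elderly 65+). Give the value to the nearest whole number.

Old-age dependency ratio: 11

0–14: 6,668 + 2,870 = 9,538
15–64: 2,486 + 5,197 + 5,185 + 6,071 + 4,369 + 2,262 = 25,570
65+: 2,769
Old-age dependency ratio = 2,769 / 25,570 × 100 = 11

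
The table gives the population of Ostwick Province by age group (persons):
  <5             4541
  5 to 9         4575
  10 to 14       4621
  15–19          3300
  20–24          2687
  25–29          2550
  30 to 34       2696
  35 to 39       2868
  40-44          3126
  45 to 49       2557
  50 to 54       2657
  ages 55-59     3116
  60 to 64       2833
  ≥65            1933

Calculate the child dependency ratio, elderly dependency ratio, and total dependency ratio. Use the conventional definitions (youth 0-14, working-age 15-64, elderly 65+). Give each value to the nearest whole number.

Youth dependency ratio: 48
Old-age dependency ratio: 7
Total dependency ratio: 55

0–14: 4541 + 4575 + 4621 = 13737
15–64: 3300 + 2687 + 2550 + 2696 + 2868 + 3126 + 2557 + 2657 + 3116 + 2833 = 28390
65+: 1933
Youth dependency ratio = 13737 / 28390 × 100 = 48
Old-age dependency ratio = 1933 / 28390 × 100 = 7
Total dependency ratio = (13737 + 1933) / 28390 × 100 = 15670 / 28390 × 100 = 55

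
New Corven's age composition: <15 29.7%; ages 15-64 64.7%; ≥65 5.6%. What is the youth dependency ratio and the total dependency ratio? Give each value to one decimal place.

Youth dependency ratio = 29.7 / 64.7 × 100 = 45.9
Total dependency ratio = (29.7 + 5.6) / 64.7 × 100 = 35.3 / 64.7 × 100 = 54.6

Youth dependency ratio: 45.9
Total dependency ratio: 54.6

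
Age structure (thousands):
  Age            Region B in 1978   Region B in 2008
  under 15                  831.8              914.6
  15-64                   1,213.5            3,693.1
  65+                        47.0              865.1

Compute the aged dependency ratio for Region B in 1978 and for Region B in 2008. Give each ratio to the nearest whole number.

Region B in 1978: 4
Region B in 2008: 23

Region B in 1978: 47.0 / 1,213.5 × 100 = 4
Region B in 2008: 865.1 / 3,693.1 × 100 = 23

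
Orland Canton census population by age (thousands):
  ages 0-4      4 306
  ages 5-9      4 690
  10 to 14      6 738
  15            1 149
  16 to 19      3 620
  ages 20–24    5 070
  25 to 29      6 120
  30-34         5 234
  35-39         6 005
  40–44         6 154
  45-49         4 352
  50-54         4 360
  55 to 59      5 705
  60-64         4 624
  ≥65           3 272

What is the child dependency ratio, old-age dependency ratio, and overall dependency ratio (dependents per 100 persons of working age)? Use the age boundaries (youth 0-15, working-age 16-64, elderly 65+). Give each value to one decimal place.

0–15: 4 306 + 4 690 + 6 738 + 1 149 = 16 883
16–64: 3 620 + 5 070 + 6 120 + 5 234 + 6 005 + 6 154 + 4 352 + 4 360 + 5 705 + 4 624 = 51 244
65+: 3 272
Youth dependency ratio = 16 883 / 51 244 × 100 = 32.9
Old-age dependency ratio = 3 272 / 51 244 × 100 = 6.4
Total dependency ratio = (16 883 + 3 272) / 51 244 × 100 = 20 155 / 51 244 × 100 = 39.3

Youth dependency ratio: 32.9
Old-age dependency ratio: 6.4
Total dependency ratio: 39.3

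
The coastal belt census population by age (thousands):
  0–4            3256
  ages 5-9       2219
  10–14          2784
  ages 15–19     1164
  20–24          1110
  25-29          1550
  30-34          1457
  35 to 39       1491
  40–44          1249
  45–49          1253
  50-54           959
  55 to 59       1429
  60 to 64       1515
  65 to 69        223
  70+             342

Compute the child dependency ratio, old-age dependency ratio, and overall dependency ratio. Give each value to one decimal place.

Youth dependency ratio: 62.7
Old-age dependency ratio: 4.3
Total dependency ratio: 67.0

0–14: 3256 + 2219 + 2784 = 8259
15–64: 1164 + 1110 + 1550 + 1457 + 1491 + 1249 + 1253 + 959 + 1429 + 1515 = 13177
65+: 223 + 342 = 565
Youth dependency ratio = 8259 / 13177 × 100 = 62.7
Old-age dependency ratio = 565 / 13177 × 100 = 4.3
Total dependency ratio = (8259 + 565) / 13177 × 100 = 8824 / 13177 × 100 = 67.0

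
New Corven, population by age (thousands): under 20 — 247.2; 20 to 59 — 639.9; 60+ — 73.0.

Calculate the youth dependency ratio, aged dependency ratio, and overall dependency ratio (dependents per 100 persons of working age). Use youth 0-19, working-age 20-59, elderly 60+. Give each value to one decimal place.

Youth dependency ratio: 38.6
Old-age dependency ratio: 11.4
Total dependency ratio: 50.0

Youth dependency ratio = 247.2 / 639.9 × 100 = 38.6
Old-age dependency ratio = 73.0 / 639.9 × 100 = 11.4
Total dependency ratio = (247.2 + 73.0) / 639.9 × 100 = 320.2 / 639.9 × 100 = 50.0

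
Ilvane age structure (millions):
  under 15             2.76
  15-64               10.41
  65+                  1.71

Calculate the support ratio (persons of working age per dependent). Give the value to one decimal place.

Support ratio: 2.3

Support ratio = 10.41 / (2.76 + 1.71) = 10.41 / 4.47 = 2.3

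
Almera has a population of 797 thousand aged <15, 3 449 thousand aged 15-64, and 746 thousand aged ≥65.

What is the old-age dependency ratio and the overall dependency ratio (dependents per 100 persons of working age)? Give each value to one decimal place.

Old-age dependency ratio: 21.6
Total dependency ratio: 44.7

Old-age dependency ratio = 746 / 3 449 × 100 = 21.6
Total dependency ratio = (797 + 746) / 3 449 × 100 = 1 543 / 3 449 × 100 = 44.7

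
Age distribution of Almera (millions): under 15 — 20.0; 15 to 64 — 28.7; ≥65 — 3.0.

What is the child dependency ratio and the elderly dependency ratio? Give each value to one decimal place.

Youth dependency ratio: 69.7
Old-age dependency ratio: 10.5

Youth dependency ratio = 20.0 / 28.7 × 100 = 69.7
Old-age dependency ratio = 3.0 / 28.7 × 100 = 10.5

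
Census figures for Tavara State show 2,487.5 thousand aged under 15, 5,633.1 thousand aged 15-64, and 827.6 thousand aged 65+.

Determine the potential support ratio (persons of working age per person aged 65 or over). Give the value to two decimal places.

Potential support ratio: 6.81

Potential support ratio = 5,633.1 / 827.6 = 6.81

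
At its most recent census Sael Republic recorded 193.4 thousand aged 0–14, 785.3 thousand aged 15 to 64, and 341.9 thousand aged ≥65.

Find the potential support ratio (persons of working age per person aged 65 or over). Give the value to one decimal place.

Potential support ratio: 2.3

Potential support ratio = 785.3 / 341.9 = 2.3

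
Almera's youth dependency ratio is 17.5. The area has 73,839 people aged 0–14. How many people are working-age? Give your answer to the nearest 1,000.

Working-age: 422,000

Youth dependency ratio = youth / working-age × 100
17.5 = 73,839 / W × 100
⇒ 422,000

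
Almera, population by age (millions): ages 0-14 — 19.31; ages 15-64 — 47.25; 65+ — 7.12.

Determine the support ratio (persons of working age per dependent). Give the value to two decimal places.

Support ratio: 1.79

Support ratio = 47.25 / (19.31 + 7.12) = 47.25 / 26.43 = 1.79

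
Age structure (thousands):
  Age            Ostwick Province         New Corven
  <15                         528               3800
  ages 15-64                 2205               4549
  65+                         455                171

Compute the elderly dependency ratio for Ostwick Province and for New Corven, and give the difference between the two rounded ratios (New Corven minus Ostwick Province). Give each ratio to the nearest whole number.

Ostwick Province: 455 / 2205 × 100 = 21
New Corven: 171 / 4549 × 100 = 4

Ostwick Province: 21
New Corven: 4
Difference: -17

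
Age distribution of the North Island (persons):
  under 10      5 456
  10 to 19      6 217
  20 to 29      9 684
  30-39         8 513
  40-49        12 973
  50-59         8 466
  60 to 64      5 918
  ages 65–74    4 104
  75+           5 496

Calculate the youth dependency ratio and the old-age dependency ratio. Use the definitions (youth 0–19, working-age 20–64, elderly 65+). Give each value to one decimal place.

0–19: 5 456 + 6 217 = 11 673
20–64: 9 684 + 8 513 + 12 973 + 8 466 + 5 918 = 45 554
65+: 4 104 + 5 496 = 9 600
Youth dependency ratio = 11 673 / 45 554 × 100 = 25.6
Old-age dependency ratio = 9 600 / 45 554 × 100 = 21.1

Youth dependency ratio: 25.6
Old-age dependency ratio: 21.1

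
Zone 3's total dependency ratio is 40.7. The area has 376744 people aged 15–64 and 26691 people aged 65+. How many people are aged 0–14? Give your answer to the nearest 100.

Total dependency ratio = (youth + elderly) / working-age × 100
40.7 = (Y + 26691) / 376744 × 100
⇒ 126600

Aged 0–14: 126600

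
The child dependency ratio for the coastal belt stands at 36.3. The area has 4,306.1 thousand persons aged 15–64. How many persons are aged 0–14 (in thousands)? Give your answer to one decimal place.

Youth dependency ratio = youth / working-age × 100
36.3 = Y / 4,306.1 × 100
⇒ 1,563.1

Aged 0–14: 1,563.1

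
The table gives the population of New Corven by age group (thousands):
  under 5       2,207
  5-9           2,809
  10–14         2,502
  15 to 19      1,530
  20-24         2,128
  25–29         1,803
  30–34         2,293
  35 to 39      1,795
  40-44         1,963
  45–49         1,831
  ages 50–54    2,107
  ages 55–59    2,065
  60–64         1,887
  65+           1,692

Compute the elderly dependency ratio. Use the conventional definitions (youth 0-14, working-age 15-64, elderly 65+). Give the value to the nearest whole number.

Old-age dependency ratio: 9

0–14: 2,207 + 2,809 + 2,502 = 7,518
15–64: 1,530 + 2,128 + 1,803 + 2,293 + 1,795 + 1,963 + 1,831 + 2,107 + 2,065 + 1,887 = 19,402
65+: 1,692
Old-age dependency ratio = 1,692 / 19,402 × 100 = 9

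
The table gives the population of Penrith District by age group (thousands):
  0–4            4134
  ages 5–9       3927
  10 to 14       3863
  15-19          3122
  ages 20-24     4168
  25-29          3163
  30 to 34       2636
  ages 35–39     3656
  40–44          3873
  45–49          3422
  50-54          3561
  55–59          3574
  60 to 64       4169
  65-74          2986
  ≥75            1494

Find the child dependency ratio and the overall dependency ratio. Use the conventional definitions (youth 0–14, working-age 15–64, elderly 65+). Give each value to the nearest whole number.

0–14: 4134 + 3927 + 3863 = 11924
15–64: 3122 + 4168 + 3163 + 2636 + 3656 + 3873 + 3422 + 3561 + 3574 + 4169 = 35344
65+: 2986 + 1494 = 4480
Youth dependency ratio = 11924 / 35344 × 100 = 34
Total dependency ratio = (11924 + 4480) / 35344 × 100 = 16404 / 35344 × 100 = 46

Youth dependency ratio: 34
Total dependency ratio: 46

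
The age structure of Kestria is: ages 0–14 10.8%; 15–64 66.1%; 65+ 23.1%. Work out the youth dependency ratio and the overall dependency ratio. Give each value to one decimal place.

Youth dependency ratio: 16.3
Total dependency ratio: 51.3

Youth dependency ratio = 10.8 / 66.1 × 100 = 16.3
Total dependency ratio = (10.8 + 23.1) / 66.1 × 100 = 33.9 / 66.1 × 100 = 51.3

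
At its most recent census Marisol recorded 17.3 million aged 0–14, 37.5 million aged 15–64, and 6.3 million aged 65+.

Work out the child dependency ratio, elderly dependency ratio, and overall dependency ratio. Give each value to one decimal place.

Youth dependency ratio: 46.1
Old-age dependency ratio: 16.8
Total dependency ratio: 62.9

Youth dependency ratio = 17.3 / 37.5 × 100 = 46.1
Old-age dependency ratio = 6.3 / 37.5 × 100 = 16.8
Total dependency ratio = (17.3 + 6.3) / 37.5 × 100 = 23.6 / 37.5 × 100 = 62.9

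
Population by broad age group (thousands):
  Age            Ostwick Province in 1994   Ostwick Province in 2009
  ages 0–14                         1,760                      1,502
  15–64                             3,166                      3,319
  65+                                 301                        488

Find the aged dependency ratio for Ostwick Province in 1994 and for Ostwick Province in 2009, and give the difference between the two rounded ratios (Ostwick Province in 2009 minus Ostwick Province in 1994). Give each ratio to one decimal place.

Ostwick Province in 1994: 301 / 3,166 × 100 = 9.5
Ostwick Province in 2009: 488 / 3,319 × 100 = 14.7

Ostwick Province in 1994: 9.5
Ostwick Province in 2009: 14.7
Difference: +5.2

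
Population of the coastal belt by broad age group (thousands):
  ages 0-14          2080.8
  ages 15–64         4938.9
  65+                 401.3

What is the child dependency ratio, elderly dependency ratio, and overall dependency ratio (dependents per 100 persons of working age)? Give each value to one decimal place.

Youth dependency ratio = 2080.8 / 4938.9 × 100 = 42.1
Old-age dependency ratio = 401.3 / 4938.9 × 100 = 8.1
Total dependency ratio = (2080.8 + 401.3) / 4938.9 × 100 = 2482.1 / 4938.9 × 100 = 50.3

Youth dependency ratio: 42.1
Old-age dependency ratio: 8.1
Total dependency ratio: 50.3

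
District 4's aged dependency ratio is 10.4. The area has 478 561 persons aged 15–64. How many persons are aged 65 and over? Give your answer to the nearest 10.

Aged 65 and over: 49 770

Old-age dependency ratio = elderly / working-age × 100
10.4 = E / 478 561 × 100
⇒ 49 770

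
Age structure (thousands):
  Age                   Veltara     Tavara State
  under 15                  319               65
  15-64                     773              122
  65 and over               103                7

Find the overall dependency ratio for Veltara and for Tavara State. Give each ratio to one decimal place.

Veltara: (319 + 103) / 773 × 100 = 422 / 773 × 100 = 54.6
Tavara State: (65 + 7) / 122 × 100 = 72 / 122 × 100 = 59.0

Veltara: 54.6
Tavara State: 59.0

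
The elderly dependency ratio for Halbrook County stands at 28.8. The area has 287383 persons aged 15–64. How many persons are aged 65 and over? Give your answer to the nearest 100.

Aged 65 and over: 82800

Old-age dependency ratio = elderly / working-age × 100
28.8 = E / 287383 × 100
⇒ 82800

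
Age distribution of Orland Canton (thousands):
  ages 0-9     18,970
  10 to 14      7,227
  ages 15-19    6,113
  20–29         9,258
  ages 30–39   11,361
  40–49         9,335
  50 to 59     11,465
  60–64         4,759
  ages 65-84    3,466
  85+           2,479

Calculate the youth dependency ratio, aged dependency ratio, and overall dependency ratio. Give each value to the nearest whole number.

Youth dependency ratio: 50
Old-age dependency ratio: 11
Total dependency ratio: 61

0–14: 18,970 + 7,227 = 26,197
15–64: 6,113 + 9,258 + 11,361 + 9,335 + 11,465 + 4,759 = 52,291
65+: 3,466 + 2,479 = 5,945
Youth dependency ratio = 26,197 / 52,291 × 100 = 50
Old-age dependency ratio = 5,945 / 52,291 × 100 = 11
Total dependency ratio = (26,197 + 5,945) / 52,291 × 100 = 32,142 / 52,291 × 100 = 61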